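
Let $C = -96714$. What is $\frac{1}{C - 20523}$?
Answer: $- \frac{1}{117237} \approx -8.5297 \cdot 10^{-6}$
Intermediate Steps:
$\frac{1}{C - 20523} = \frac{1}{-96714 - 20523} = \frac{1}{-117237} = - \frac{1}{117237}$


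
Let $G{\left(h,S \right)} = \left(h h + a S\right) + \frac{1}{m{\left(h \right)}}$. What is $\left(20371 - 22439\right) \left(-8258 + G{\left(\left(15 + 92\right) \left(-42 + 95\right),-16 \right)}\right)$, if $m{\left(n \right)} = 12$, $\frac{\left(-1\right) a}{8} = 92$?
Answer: $- \frac{199543961353}{3} \approx -6.6515 \cdot 10^{10}$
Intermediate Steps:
$a = -736$ ($a = \left(-8\right) 92 = -736$)
$G{\left(h,S \right)} = \frac{1}{12} + h^{2} - 736 S$ ($G{\left(h,S \right)} = \left(h h - 736 S\right) + \frac{1}{12} = \left(h^{2} - 736 S\right) + \frac{1}{12} = \frac{1}{12} + h^{2} - 736 S$)
$\left(20371 - 22439\right) \left(-8258 + G{\left(\left(15 + 92\right) \left(-42 + 95\right),-16 \right)}\right) = \left(20371 - 22439\right) \left(-8258 + \left(\frac{1}{12} + \left(\left(15 + 92\right) \left(-42 + 95\right)\right)^{2} - -11776\right)\right) = - 2068 \left(-8258 + \left(\frac{1}{12} + \left(107 \cdot 53\right)^{2} + 11776\right)\right) = - 2068 \left(-8258 + \left(\frac{1}{12} + 5671^{2} + 11776\right)\right) = - 2068 \left(-8258 + \left(\frac{1}{12} + 32160241 + 11776\right)\right) = - 2068 \left(-8258 + \frac{386064205}{12}\right) = \left(-2068\right) \frac{385965109}{12} = - \frac{199543961353}{3}$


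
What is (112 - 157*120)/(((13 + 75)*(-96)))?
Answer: 2341/1056 ≈ 2.2169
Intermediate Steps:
(112 - 157*120)/(((13 + 75)*(-96))) = (112 - 18840)/((88*(-96))) = -18728/(-8448) = -18728*(-1/8448) = 2341/1056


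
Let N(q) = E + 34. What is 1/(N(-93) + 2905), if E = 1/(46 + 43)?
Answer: 89/261572 ≈ 0.00034025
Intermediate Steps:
E = 1/89 ≈ 0.011236
N(q) = 3027/89 (N(q) = 1/89 + 34 = 3027/89)
1/(N(-93) + 2905) = 1/(3027/89 + 2905) = 1/(261572/89) = 89/261572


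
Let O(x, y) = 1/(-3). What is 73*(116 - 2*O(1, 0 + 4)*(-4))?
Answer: 24820/3 ≈ 8273.3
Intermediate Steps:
O(x, y) = -⅓
73*(116 - 2*O(1, 0 + 4)*(-4)) = 73*(116 - 2*(-⅓)*(-4)) = 73*(116 + (⅔)*(-4)) = 73*(116 - 8/3) = 73*(340/3) = 24820/3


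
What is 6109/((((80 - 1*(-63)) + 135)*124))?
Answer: 6109/34472 ≈ 0.17722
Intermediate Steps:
6109/((((80 - 1*(-63)) + 135)*124)) = 6109/((((80 + 63) + 135)*124)) = 6109/(((143 + 135)*124)) = 6109/((278*124)) = 6109/34472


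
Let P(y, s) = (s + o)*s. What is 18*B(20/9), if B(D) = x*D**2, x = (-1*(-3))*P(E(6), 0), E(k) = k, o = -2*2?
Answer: 0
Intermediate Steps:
o = -4
P(y, s) = s*(-4 + s) (P(y, s) = (s - 4)*s = (-4 + s)*s = s*(-4 + s))
x = 0 (x = (-1*(-3))*(0*(-4 + 0)) = 3*(0*(-4)) = 3*0 = 0)
B(D) = 0 (B(D) = 0*D**2 = 0)
18*B(20/9) = 18*0 = 0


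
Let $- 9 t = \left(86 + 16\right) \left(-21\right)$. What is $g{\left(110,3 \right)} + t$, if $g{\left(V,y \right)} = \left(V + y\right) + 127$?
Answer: $478$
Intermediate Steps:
$t = 238$ ($t = - \frac{\left(86 + 16\right) \left(-21\right)}{9} = - \frac{102 \left(-21\right)}{9} = \left(- \frac{1}{9}\right) \left(-2142\right) = 238$)
$g{\left(V,y \right)} = 127 + V + y$
$g{\left(110,3 \right)} + t = \left(127 + 110 + 3\right) + 238 = 240 + 238 = 478$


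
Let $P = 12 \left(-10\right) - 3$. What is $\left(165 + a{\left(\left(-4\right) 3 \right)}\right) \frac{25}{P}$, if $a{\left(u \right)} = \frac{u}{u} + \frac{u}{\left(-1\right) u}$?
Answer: $- \frac{1375}{41} \approx -33.537$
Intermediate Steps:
$P = -123$ ($P = -120 - 3 = -123$)
$a{\left(u \right)} = 0$ ($a{\left(u \right)} = 1 + u \left(- \frac{1}{u}\right) = 1 - 1 = 0$)
$\left(165 + a{\left(\left(-4\right) 3 \right)}\right) \frac{25}{P} = \left(165 + 0\right) \frac{25}{-123} = 165 \cdot 25 \left(- \frac{1}{123}\right) = 165 \left(- \frac{25}{123}\right) = - \frac{1375}{41}$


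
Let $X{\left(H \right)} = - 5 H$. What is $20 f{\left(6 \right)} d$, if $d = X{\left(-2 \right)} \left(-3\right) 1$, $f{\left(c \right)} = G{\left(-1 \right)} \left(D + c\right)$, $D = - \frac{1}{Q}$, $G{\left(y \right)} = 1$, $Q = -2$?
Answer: $-3900$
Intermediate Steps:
$D = \frac{1}{2}$ ($D = - \frac{1}{-2} = \left(-1\right) \left(- \frac{1}{2}\right) = \frac{1}{2} \approx 0.5$)
$f{\left(c \right)} = \frac{1}{2} + c$ ($f{\left(c \right)} = 1 \left(\frac{1}{2} + c\right) = \frac{1}{2} + c$)
$d = -30$ ($d = \left(-5\right) \left(-2\right) \left(-3\right) 1 = 10 \left(-3\right) 1 = \left(-30\right) 1 = -30$)
$20 f{\left(6 \right)} d = 20 \left(\frac{1}{2} + 6\right) \left(-30\right) = 20 \cdot \frac{13}{2} \left(-30\right) = 130 \left(-30\right) = -3900$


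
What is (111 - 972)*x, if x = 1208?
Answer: -1040088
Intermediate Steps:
(111 - 972)*x = (111 - 972)*1208 = -861*1208 = -1040088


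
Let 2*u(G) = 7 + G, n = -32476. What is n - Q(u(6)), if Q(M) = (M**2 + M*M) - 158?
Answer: -64805/2 ≈ -32403.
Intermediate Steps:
u(G) = 7/2 + G/2 (u(G) = (7 + G)/2 = 7/2 + G/2)
Q(M) = -158 + 2*M**2 (Q(M) = (M**2 + M**2) - 158 = 2*M**2 - 158 = -158 + 2*M**2)
n - Q(u(6)) = -32476 - (-158 + 2*(7/2 + (1/2)*6)**2) = -32476 - (-158 + 2*(7/2 + 3)**2) = -32476 - (-158 + 2*(13/2)**2) = -32476 - (-158 + 2*(169/4)) = -32476 - (-158 + 169/2) = -32476 - 1*(-147/2) = -32476 + 147/2 = -64805/2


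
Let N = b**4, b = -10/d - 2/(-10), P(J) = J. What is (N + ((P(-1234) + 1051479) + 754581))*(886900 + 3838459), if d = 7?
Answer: 12798022610602158309/1500625 ≈ 8.5285e+12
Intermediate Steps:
b = -43/35 (b = -10/7 - 2/(-10) = -10*1/7 - 2*(-1/10) = -10/7 + 1/5 = -43/35 ≈ -1.2286)
N = 3418801/1500625 (N = (-43/35)**4 = 3418801/1500625 ≈ 2.2783)
(N + ((P(-1234) + 1051479) + 754581))*(886900 + 3838459) = (3418801/1500625 + ((-1234 + 1051479) + 754581))*(886900 + 3838459) = (3418801/1500625 + (1050245 + 754581))*4725359 = (3418801/1500625 + 1804826)*4725359 = (2708370435051/1500625)*4725359 = 12798022610602158309/1500625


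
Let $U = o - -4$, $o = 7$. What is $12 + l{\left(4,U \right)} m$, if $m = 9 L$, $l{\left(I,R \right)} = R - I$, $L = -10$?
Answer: $-618$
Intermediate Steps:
$U = 11$ ($U = 7 - -4 = 7 + 4 = 11$)
$m = -90$ ($m = 9 \left(-10\right) = -90$)
$12 + l{\left(4,U \right)} m = 12 + \left(11 - 4\right) \left(-90\right) = 12 + 7 \left(-90\right) = 12 - 630 = -618$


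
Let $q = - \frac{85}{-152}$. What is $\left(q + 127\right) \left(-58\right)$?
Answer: $- \frac{562281}{76} \approx -7398.4$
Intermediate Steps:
$q = \frac{85}{152}$ ($q = \left(-85\right) \left(- \frac{1}{152}\right) = \frac{85}{152} \approx 0.55921$)
$\left(q + 127\right) \left(-58\right) = \left(\frac{85}{152} + 127\right) \left(-58\right) = \frac{19389}{152} \left(-58\right) = - \frac{562281}{76}$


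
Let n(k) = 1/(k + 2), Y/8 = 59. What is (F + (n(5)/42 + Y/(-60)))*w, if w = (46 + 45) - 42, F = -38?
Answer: -22473/10 ≈ -2247.3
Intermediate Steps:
Y = 472 (Y = 8*59 = 472)
n(k) = 1/(2 + k)
w = 49 (w = 91 - 42 = 49)
(F + (n(5)/42 + Y/(-60)))*w = (-38 + (1/((2 + 5)*42) + 472/(-60)))*49 = (-38 + ((1/42)/7 + 472*(-1/60)))*49 = (-38 + ((1/7)*(1/42) - 118/15))*49 = (-38 + (1/294 - 118/15))*49 = (-38 - 3853/490)*49 = -22473/490*49 = -22473/10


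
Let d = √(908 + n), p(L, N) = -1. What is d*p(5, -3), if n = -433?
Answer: -5*√19 ≈ -21.794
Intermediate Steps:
d = 5*√19 (d = √(908 - 433) = √475 = 5*√19 ≈ 21.794)
d*p(5, -3) = (5*√19)*(-1) = -5*√19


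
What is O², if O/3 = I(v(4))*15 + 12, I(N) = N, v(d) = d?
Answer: 46656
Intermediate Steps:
O = 216 (O = 3*(4*15 + 12) = 3*(60 + 12) = 3*72 = 216)
O² = 216² = 46656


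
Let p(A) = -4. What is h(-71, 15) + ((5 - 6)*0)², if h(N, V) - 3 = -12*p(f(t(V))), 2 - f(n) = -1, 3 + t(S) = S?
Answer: 51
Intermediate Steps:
t(S) = -3 + S
f(n) = 3 (f(n) = 2 - 1*(-1) = 2 + 1 = 3)
h(N, V) = 51 (h(N, V) = 3 - 12*(-4) = 3 + 48 = 51)
h(-71, 15) + ((5 - 6)*0)² = 51 + ((5 - 6)*0)² = 51 + (-1*0)² = 51 + 0² = 51 + 0 = 51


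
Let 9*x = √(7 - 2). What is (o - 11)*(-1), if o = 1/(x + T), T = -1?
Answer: 917/76 + 9*√5/76 ≈ 12.331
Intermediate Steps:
x = √5/9 (x = √(7 - 2)/9 = √5/9 ≈ 0.24845)
o = 1/(-1 + √5/9) (o = 1/(√5/9 - 1) = 1/(-1 + √5/9) ≈ -1.3306)
(o - 11)*(-1) = ((-81/76 - 9*√5/76) - 11)*(-1) = (-917/76 - 9*√5/76)*(-1) = 917/76 + 9*√5/76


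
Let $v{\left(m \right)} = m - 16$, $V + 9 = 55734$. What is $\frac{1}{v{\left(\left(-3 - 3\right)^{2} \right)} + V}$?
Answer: $\frac{1}{55745} \approx 1.7939 \cdot 10^{-5}$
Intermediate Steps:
$V = 55725$ ($V = -9 + 55734 = 55725$)
$v{\left(m \right)} = -16 + m$ ($v{\left(m \right)} = m - 16 = -16 + m$)
$\frac{1}{v{\left(\left(-3 - 3\right)^{2} \right)} + V} = \frac{1}{\left(-16 + \left(-3 - 3\right)^{2}\right) + 55725} = \frac{1}{\left(-16 + \left(-6\right)^{2}\right) + 55725} = \frac{1}{\left(-16 + 36\right) + 55725} = \frac{1}{20 + 55725} = \frac{1}{55745}$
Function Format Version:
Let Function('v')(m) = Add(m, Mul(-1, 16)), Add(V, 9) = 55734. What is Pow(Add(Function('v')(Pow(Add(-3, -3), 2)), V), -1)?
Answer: Rational(1, 55745) ≈ 1.7939e-5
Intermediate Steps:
V = 55725 (V = Add(-9, 55734) = 55725)
Function('v')(m) = Add(-16, m) (Function('v')(m) = Add(m, -16) = Add(-16, m))
Pow(Add(Function('v')(Pow(Add(-3, -3), 2)), V), -1) = Pow(Add(Add(-16, Pow(Add(-3, -3), 2)), 55725), -1) = Pow(Add(Add(-16, Pow(-6, 2)), 55725), -1) = Pow(Add(Add(-16, 36), 55725), -1) = Pow(Add(20, 55725), -1) = Pow(55745, -1) = Rational(1, 55745)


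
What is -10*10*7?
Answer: -700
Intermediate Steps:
-10*10*7 = -100*7 = -700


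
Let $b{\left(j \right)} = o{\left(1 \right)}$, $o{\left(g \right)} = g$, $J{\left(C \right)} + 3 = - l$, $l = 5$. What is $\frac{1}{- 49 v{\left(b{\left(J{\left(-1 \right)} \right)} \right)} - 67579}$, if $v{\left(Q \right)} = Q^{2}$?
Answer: $- \frac{1}{67628} \approx -1.4787 \cdot 10^{-5}$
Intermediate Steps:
$J{\left(C \right)} = -8$ ($J{\left(C \right)} = -3 - 5 = -8$)
$b{\left(j \right)} = 1$
$\frac{1}{- 49 v{\left(b{\left(J{\left(-1 \right)} \right)} \right)} - 67579} = \frac{1}{- 49 \cdot 1^{2} - 67579} = \frac{1}{\left(-49\right) 1 - 67579} = \frac{1}{-49 - 67579} = \frac{1}{-67628} = - \frac{1}{67628}$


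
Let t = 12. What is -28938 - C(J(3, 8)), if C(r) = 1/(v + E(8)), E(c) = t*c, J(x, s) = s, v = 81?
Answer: -5122027/177 ≈ -28938.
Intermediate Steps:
E(c) = 12*c
C(r) = 1/177 (C(r) = 1/(81 + 12*8) = 1/(81 + 96) = 1/177)
-28938 - C(J(3, 8)) = -28938 - 1*1/177 = -28938 - 1/177 = -5122027/177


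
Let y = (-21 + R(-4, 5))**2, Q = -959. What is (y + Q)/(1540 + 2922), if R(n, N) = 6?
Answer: -367/2231 ≈ -0.16450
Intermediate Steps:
y = 225 (y = (-21 + 6)**2 = (-15)**2 = 225)
(y + Q)/(1540 + 2922) = (225 - 959)/(1540 + 2922) = -734/4462 = -734*1/4462 = -367/2231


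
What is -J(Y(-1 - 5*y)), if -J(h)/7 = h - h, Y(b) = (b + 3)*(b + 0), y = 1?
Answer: 0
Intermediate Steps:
Y(b) = b*(3 + b) (Y(b) = (3 + b)*b = b*(3 + b))
J(h) = 0 (J(h) = -7*(h - h) = -7*0 = 0)
-J(Y(-1 - 5*y)) = -1*0 = 0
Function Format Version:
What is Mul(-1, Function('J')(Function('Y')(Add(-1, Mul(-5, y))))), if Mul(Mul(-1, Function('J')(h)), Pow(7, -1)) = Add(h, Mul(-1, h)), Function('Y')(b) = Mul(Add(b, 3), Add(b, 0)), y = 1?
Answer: 0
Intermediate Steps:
Function('Y')(b) = Mul(b, Add(3, b)) (Function('Y')(b) = Mul(Add(3, b), b) = Mul(b, Add(3, b)))
Function('J')(h) = 0 (Function('J')(h) = Mul(-7, Add(h, Mul(-1, h))) = Mul(-7, 0) = 0)
Mul(-1, Function('J')(Function('Y')(Add(-1, Mul(-5, y))))) = Mul(-1, 0) = 0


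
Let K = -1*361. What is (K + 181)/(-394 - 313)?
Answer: 180/707 ≈ 0.25460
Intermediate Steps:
K = -361
(K + 181)/(-394 - 313) = (-361 + 181)/(-394 - 313) = -180/(-707) = -180*(-1/707) = 180/707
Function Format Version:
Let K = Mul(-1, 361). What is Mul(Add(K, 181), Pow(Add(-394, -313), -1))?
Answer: Rational(180, 707) ≈ 0.25460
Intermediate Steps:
K = -361
Mul(Add(K, 181), Pow(Add(-394, -313), -1)) = Mul(Add(-361, 181), Pow(Add(-394, -313), -1)) = Mul(-180, Pow(-707, -1)) = Mul(-180, Rational(-1, 707)) = Rational(180, 707)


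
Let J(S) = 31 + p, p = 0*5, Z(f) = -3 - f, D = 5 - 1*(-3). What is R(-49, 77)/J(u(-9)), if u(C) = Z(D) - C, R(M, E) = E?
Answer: 77/31 ≈ 2.4839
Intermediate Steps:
D = 8 (D = 5 + 3 = 8)
u(C) = -11 - C (u(C) = (-3 - 1*8) - C = (-3 - 8) - C = -11 - C)
p = 0
J(S) = 31 (J(S) = 31 + 0 = 31)
R(-49, 77)/J(u(-9)) = 77/31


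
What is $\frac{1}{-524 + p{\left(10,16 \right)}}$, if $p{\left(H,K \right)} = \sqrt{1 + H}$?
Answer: $- \frac{524}{274565} - \frac{\sqrt{11}}{274565} \approx -0.0019206$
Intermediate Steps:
$\frac{1}{-524 + p{\left(10,16 \right)}} = \frac{1}{-524 + \sqrt{1 + 10}} = \frac{1}{-524 + \sqrt{11}}$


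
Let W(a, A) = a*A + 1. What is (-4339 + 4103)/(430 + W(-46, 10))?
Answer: 236/29 ≈ 8.1379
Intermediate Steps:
W(a, A) = 1 + A*a (W(a, A) = A*a + 1 = 1 + A*a)
(-4339 + 4103)/(430 + W(-46, 10)) = (-4339 + 4103)/(430 + (1 + 10*(-46))) = -236/(430 + (1 - 460)) = -236/(430 - 459) = -236/(-29) = -236*(-1/29) = 236/29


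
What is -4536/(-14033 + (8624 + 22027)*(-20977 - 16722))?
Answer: 2268/577763041 ≈ 3.9255e-6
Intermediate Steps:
-4536/(-14033 + (8624 + 22027)*(-20977 - 16722)) = -4536/(-14033 + 30651*(-37699)) = -4536/(-14033 - 1155512049) = -4536/(-1155526082) = -4536*(-1/1155526082) = 2268/577763041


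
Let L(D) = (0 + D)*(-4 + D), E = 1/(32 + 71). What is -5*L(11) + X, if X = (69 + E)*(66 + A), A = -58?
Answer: 17209/103 ≈ 167.08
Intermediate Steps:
E = 1/103 ≈ 0.0097087
L(D) = D*(-4 + D)
X = 56864/103 (X = (69 + 1/103)*(66 - 58) = (7108/103)*8 = 56864/103 ≈ 552.08)
-5*L(11) + X = -55*(-4 + 11) + 56864/103 = -55*7 + 56864/103 = -5*77 + 56864/103 = -385 + 56864/103 = 17209/103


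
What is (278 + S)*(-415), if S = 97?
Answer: -155625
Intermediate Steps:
(278 + S)*(-415) = (278 + 97)*(-415) = 375*(-415) = -155625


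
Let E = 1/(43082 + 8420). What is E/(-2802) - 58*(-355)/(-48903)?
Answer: -330146022807/784124851268 ≈ -0.42104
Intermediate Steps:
E = 1/51502 ≈ 1.9417e-5
E/(-2802) - 58*(-355)/(-48903) = (1/51502)/(-2802) - 58*(-355)/(-48903) = (1/51502)*(-1/2802) + 20590*(-1/48903) = -1/144308604 - 20590/48903 = -330146022807/784124851268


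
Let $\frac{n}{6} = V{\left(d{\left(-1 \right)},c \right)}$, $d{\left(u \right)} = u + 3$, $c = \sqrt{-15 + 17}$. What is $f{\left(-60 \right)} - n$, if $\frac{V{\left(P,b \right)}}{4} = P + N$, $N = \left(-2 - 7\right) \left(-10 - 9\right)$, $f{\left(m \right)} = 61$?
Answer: $-4091$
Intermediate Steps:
$c = \sqrt{2} \approx 1.4142$
$d{\left(u \right)} = 3 + u$
$N = 171$ ($N = \left(-9\right) \left(-19\right) = 171$)
$V{\left(P,b \right)} = 684 + 4 P$ ($V{\left(P,b \right)} = 4 \left(P + 171\right) = 4 \left(171 + P\right) = 684 + 4 P$)
$n = 4152$ ($n = 6 \left(684 + 4 \left(3 - 1\right)\right) = 6 \left(684 + 4 \cdot 2\right) = 6 \left(684 + 8\right) = 6 \cdot 692 = 4152$)
$f{\left(-60 \right)} - n = 61 - 4152 = -4091$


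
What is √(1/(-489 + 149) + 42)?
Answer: √1213715/170 ≈ 6.4805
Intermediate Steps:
√(1/(-489 + 149) + 42) = √(1/(-340) + 42) = √(-1/340 + 42) = √(14279/340) = √1213715/170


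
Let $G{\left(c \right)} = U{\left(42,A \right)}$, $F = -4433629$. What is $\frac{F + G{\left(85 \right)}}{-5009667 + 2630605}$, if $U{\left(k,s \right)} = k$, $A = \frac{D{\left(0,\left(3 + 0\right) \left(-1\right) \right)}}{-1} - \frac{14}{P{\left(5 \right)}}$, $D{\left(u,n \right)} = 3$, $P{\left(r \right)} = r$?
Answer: $\frac{4433587}{2379062} \approx 1.8636$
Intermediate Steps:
$A = - \frac{29}{5}$ ($A = \frac{3}{-1} - \frac{14}{5} = 3 \left(-1\right) - \frac{14}{5} = -3 - \frac{14}{5} = - \frac{29}{5} \approx -5.8$)
$G{\left(c \right)} = 42$
$\frac{F + G{\left(85 \right)}}{-5009667 + 2630605} = \frac{-4433629 + 42}{-5009667 + 2630605} = - \frac{4433587}{-2379062} = \left(-4433587\right) \left(- \frac{1}{2379062}\right) = \frac{4433587}{2379062}$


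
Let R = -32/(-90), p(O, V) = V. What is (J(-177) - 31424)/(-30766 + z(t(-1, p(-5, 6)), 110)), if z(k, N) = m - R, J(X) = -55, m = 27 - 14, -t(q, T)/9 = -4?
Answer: 1416555/1383901 ≈ 1.0236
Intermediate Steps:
t(q, T) = 36 (t(q, T) = -9*(-4) = 36)
m = 13
R = 16/45 (R = -32*(-1/90) = 16/45 ≈ 0.35556)
z(k, N) = 569/45 (z(k, N) = 13 - 1*16/45 = 13 - 16/45 = 569/45)
(J(-177) - 31424)/(-30766 + z(t(-1, p(-5, 6)), 110)) = (-55 - 31424)/(-30766 + 569/45) = -31479/(-1383901/45) = -31479*(-45/1383901) = 1416555/1383901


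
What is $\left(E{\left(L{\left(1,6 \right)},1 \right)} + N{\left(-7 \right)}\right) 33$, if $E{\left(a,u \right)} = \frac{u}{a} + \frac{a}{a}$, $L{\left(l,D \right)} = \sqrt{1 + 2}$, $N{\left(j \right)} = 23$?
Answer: $792 + 11 \sqrt{3} \approx 811.05$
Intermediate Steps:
$L{\left(l,D \right)} = \sqrt{3}$
$E{\left(a,u \right)} = 1 + \frac{u}{a}$ ($E{\left(a,u \right)} = \frac{u}{a} + 1 = 1 + \frac{u}{a}$)
$\left(E{\left(L{\left(1,6 \right)},1 \right)} + N{\left(-7 \right)}\right) 33 = \left(\frac{\sqrt{3} + 1}{\sqrt{3}} + 23\right) 33 = \left(\frac{\sqrt{3}}{3} \left(1 + \sqrt{3}\right) + 23\right) 33 = \left(\frac{\sqrt{3} \left(1 + \sqrt{3}\right)}{3} + 23\right) 33 = \left(23 + \frac{\sqrt{3} \left(1 + \sqrt{3}\right)}{3}\right) 33 = 759 + 11 \sqrt{3} \left(1 + \sqrt{3}\right)$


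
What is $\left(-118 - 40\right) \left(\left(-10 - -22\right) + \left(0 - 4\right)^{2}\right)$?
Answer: $-4424$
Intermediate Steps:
$\left(-118 - 40\right) \left(\left(-10 - -22\right) + \left(0 - 4\right)^{2}\right) = \left(-118 - 40\right) \left(\left(-10 + 22\right) + \left(-4\right)^{2}\right) = - 158 \left(12 + 16\right) = \left(-158\right) 28 = -4424$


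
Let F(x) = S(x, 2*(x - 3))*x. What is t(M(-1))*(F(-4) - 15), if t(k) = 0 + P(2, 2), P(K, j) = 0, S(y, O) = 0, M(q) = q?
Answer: 0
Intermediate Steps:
F(x) = 0 (F(x) = 0*x = 0)
t(k) = 0 (t(k) = 0 + 0 = 0)
t(M(-1))*(F(-4) - 15) = 0*(0 - 15) = 0*(-15) = 0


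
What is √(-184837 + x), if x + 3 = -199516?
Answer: 14*I*√1961 ≈ 619.96*I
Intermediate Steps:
x = -199519 (x = -3 - 199516 = -199519)
√(-184837 + x) = √(-184837 - 199519) = √(-384356) = 14*I*√1961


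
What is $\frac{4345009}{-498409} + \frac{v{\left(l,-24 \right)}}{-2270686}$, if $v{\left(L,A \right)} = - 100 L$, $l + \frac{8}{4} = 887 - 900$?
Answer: $- \frac{4933449359837}{565865169287} \approx -8.7184$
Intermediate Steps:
$l = -15$ ($l = -2 + \left(887 - 900\right) = -2 - 13 = -15$)
$\frac{4345009}{-498409} + \frac{v{\left(l,-24 \right)}}{-2270686} = \frac{4345009}{-498409} + \frac{\left(-100\right) \left(-15\right)}{-2270686} = 4345009 \left(- \frac{1}{498409}\right) + 1500 \left(- \frac{1}{2270686}\right) = - \frac{4345009}{498409} - \frac{750}{1135343} = - \frac{4933449359837}{565865169287}$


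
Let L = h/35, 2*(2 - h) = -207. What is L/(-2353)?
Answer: -211/164710 ≈ -0.0012810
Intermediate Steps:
h = 211/2 (h = 2 - ½*(-207) = 2 + 207/2 = 211/2 ≈ 105.50)
L = 211/70 (L = (211/2)/35 = (211/2)*(1/35) = 211/70 ≈ 3.0143)
L/(-2353) = (211/70)/(-2353) = -1/2353*211/70 = -211/164710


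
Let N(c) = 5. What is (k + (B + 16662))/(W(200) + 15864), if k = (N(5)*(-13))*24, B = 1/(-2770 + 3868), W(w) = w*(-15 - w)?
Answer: -16581997/29795328 ≈ -0.55653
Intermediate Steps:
B = 1/1098 ≈ 0.00091075
k = -1560 (k = (5*(-13))*24 = -65*24 = -1560)
(k + (B + 16662))/(W(200) + 15864) = (-1560 + (1/1098 + 16662))/(-1*200*(15 + 200) + 15864) = (-1560 + 18294877/1098)/(-1*200*215 + 15864) = 16581997/(1098*(-43000 + 15864)) = (16581997/1098)/(-27136) = (16581997/1098)*(-1/27136) = -16581997/29795328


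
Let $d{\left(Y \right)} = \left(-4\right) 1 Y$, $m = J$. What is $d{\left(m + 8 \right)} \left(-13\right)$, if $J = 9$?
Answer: $884$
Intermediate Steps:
$m = 9$
$d{\left(Y \right)} = - 4 Y$
$d{\left(m + 8 \right)} \left(-13\right) = - 4 \left(9 + 8\right) \left(-13\right) = \left(-4\right) 17 \left(-13\right) = \left(-68\right) \left(-13\right) = 884$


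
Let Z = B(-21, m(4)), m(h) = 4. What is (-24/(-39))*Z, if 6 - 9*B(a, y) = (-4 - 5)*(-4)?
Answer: -80/39 ≈ -2.0513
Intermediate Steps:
B(a, y) = -10/3 (B(a, y) = 2/3 - (-4 - 5)*(-4)/9 = 2/3 - (-1)*(-4) = 2/3 - 1/9*36 = 2/3 - 4 = -10/3)
Z = -10/3 ≈ -3.3333
(-24/(-39))*Z = -24/(-39)*(-10/3) = -24*(-1/39)*(-10/3) = (8/13)*(-10/3) = -80/39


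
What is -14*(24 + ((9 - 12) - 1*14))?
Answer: -98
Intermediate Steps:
-14*(24 + ((9 - 12) - 1*14)) = -14*(24 + (-3 - 14)) = -14*(24 - 17) = -14*7 = -98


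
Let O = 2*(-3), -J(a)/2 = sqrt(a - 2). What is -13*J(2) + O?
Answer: -6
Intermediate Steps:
J(a) = -2*sqrt(-2 + a) (J(a) = -2*sqrt(a - 2) = -2*sqrt(-2 + a))
O = -6
-13*J(2) + O = -(-26)*sqrt(-2 + 2) - 6 = -(-26)*sqrt(0) - 6 = -(-26)*0 - 6 = -13*0 - 6 = 0 - 6 = -6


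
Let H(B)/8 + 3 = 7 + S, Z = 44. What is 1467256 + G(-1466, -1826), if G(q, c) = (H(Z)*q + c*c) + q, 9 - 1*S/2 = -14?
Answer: 4213666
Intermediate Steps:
S = 46 (S = 18 - 2*(-14) = 18 + 28 = 46)
H(B) = 400 (H(B) = -24 + 8*(7 + 46) = -24 + 8*53 = -24 + 424 = 400)
G(q, c) = c² + 401*q (G(q, c) = (400*q + c*c) + q = (400*q + c²) + q = (c² + 400*q) + q = c² + 401*q)
1467256 + G(-1466, -1826) = 1467256 + ((-1826)² + 401*(-1466)) = 1467256 + (3334276 - 587866) = 1467256 + 2746410 = 4213666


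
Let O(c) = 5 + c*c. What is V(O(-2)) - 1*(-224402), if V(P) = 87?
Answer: 224489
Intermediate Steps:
O(c) = 5 + c**2
V(O(-2)) - 1*(-224402) = 87 - 1*(-224402) = 87 + 224402 = 224489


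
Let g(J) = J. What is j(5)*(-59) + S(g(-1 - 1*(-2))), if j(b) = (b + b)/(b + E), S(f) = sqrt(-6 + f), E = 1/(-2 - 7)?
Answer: -2655/22 + I*sqrt(5) ≈ -120.68 + 2.2361*I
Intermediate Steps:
E = -1/9 (E = 1/(-9) = -1/9 ≈ -0.11111)
j(b) = 2*b/(-1/9 + b) (j(b) = (b + b)/(b - 1/9) = (2*b)/(-1/9 + b) = 2*b/(-1/9 + b))
j(5)*(-59) + S(g(-1 - 1*(-2))) = (18*5/(-1 + 9*5))*(-59) + sqrt(-6 + (-1 - 1*(-2))) = (18*5/(-1 + 45))*(-59) + sqrt(-6 + (-1 + 2)) = (18*5/44)*(-59) + sqrt(-6 + 1) = (18*5*(1/44))*(-59) + sqrt(-5) = (45/22)*(-59) + I*sqrt(5) = -2655/22 + I*sqrt(5)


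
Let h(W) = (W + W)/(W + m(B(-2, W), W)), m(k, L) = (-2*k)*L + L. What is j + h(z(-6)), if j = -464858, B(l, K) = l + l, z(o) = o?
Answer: -2324289/5 ≈ -4.6486e+5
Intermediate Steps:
B(l, K) = 2*l
m(k, L) = L - 2*L*k (m(k, L) = -2*L*k + L = L - 2*L*k)
h(W) = ⅕ (h(W) = (W + W)/(W + W*(1 - 4*(-2))) = (2*W)/(W + W*(1 - 2*(-4))) = (2*W)/(W + W*(1 + 8)) = (2*W)/(W + W*9) = (2*W)/(W + 9*W) = (2*W)/((10*W)) = (2*W)*(1/(10*W)) = ⅕)
j + h(z(-6)) = -464858 + ⅕ = -2324289/5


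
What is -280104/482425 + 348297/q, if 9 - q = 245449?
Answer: -47355181197/23681278400 ≈ -1.9997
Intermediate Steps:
q = -245440 (q = 9 - 1*245449 = 9 - 245449 = -245440)
-280104/482425 + 348297/q = -280104/482425 + 348297/(-245440) = -280104*1/482425 + 348297*(-1/245440) = -280104/482425 - 348297/245440 = -47355181197/23681278400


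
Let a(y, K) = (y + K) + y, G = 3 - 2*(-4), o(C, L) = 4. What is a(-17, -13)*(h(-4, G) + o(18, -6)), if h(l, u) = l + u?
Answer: -517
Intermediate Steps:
G = 11 (G = 3 + 8 = 11)
a(y, K) = K + 2*y (a(y, K) = (K + y) + y = K + 2*y)
a(-17, -13)*(h(-4, G) + o(18, -6)) = (-13 + 2*(-17))*((-4 + 11) + 4) = (-13 - 34)*(7 + 4) = -47*11 = -517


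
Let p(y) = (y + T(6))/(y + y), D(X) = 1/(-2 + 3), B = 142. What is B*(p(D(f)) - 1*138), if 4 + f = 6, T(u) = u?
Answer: -19099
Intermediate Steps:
f = 2 (f = -4 + 6 = 2)
D(X) = 1 (D(X) = 1/1 = 1)
p(y) = (6 + y)/(2*y) (p(y) = (y + 6)/(y + y) = (6 + y)/((2*y)) = (6 + y)*(1/(2*y)) = (6 + y)/(2*y))
B*(p(D(f)) - 1*138) = 142*((1/2)*(6 + 1)/1 - 1*138) = 142*((1/2)*1*7 - 138) = 142*(7/2 - 138) = 142*(-269/2) = -19099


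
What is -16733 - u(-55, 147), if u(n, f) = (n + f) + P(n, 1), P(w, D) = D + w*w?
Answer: -19851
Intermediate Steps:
P(w, D) = D + w²
u(n, f) = 1 + f + n + n² (u(n, f) = (n + f) + (1 + n²) = (f + n) + (1 + n²) = 1 + f + n + n²)
-16733 - u(-55, 147) = -16733 - (1 + 147 - 55 + (-55)²) = -16733 - (1 + 147 - 55 + 3025) = -16733 - 1*3118 = -16733 - 3118 = -19851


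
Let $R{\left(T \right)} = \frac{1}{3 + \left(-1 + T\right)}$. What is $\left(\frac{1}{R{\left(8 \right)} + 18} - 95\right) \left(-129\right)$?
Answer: $\frac{2216865}{181} \approx 12248.0$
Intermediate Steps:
$R{\left(T \right)} = \frac{1}{2 + T}$
$\left(\frac{1}{R{\left(8 \right)} + 18} - 95\right) \left(-129\right) = \left(\frac{1}{\frac{1}{2 + 8} + 18} - 95\right) \left(-129\right) = \left(\frac{1}{\frac{1}{10} + 18} - 95\right) \left(-129\right) = \left(\frac{1}{\frac{181}{10}} - 95\right) \left(-129\right) = \left(\frac{10}{181} - 95\right) \left(-129\right) = \left(- \frac{17185}{181}\right) \left(-129\right) = \frac{2216865}{181}$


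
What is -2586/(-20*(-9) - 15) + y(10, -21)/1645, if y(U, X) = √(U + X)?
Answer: -862/55 + I*√11/1645 ≈ -15.673 + 0.0020162*I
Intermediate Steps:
-2586/(-20*(-9) - 15) + y(10, -21)/1645 = -2586/(-20*(-9) - 15) + √(10 - 21)/1645 = -2586/(180 - 15) + √(-11)*(1/1645) = -2586/165 + (I*√11)*(1/1645) = -2586*1/165 + I*√11/1645 = -862/55 + I*√11/1645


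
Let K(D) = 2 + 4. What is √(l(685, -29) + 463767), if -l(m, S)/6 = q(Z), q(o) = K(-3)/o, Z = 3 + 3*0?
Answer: √463755 ≈ 681.00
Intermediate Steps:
K(D) = 6
Z = 3 (Z = 3 + 0 = 3)
q(o) = 6/o
l(m, S) = -12 (l(m, S) = -36/3 = -6*2 = -12)
√(l(685, -29) + 463767) = √(-12 + 463767) = √463755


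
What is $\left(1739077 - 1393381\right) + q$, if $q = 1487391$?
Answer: $1833087$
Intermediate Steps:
$\left(1739077 - 1393381\right) + q = \left(1739077 - 1393381\right) + 1487391 = 345696 + 1487391 = 1833087$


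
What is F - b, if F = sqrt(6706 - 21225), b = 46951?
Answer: -46951 + I*sqrt(14519) ≈ -46951.0 + 120.49*I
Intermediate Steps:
F = I*sqrt(14519) (F = sqrt(-14519) = I*sqrt(14519) ≈ 120.49*I)
F - b = I*sqrt(14519) - 1*46951 = I*sqrt(14519) - 46951 = -46951 + I*sqrt(14519)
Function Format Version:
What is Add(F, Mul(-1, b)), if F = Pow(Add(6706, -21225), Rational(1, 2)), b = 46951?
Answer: Add(-46951, Mul(I, Pow(14519, Rational(1, 2)))) ≈ Add(-46951., Mul(120.49, I))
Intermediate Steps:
F = Mul(I, Pow(14519, Rational(1, 2))) (F = Pow(-14519, Rational(1, 2)) = Mul(I, Pow(14519, Rational(1, 2))) ≈ Mul(120.49, I))
Add(F, Mul(-1, b)) = Add(Mul(I, Pow(14519, Rational(1, 2))), Mul(-1, 46951)) = Add(Mul(I, Pow(14519, Rational(1, 2))), -46951) = Add(-46951, Mul(I, Pow(14519, Rational(1, 2))))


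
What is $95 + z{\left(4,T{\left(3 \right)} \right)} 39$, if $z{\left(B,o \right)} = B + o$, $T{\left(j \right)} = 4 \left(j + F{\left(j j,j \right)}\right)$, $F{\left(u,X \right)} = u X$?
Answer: $4931$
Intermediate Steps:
$F{\left(u,X \right)} = X u$
$T{\left(j \right)} = 4 j + 4 j^{3}$ ($T{\left(j \right)} = 4 \left(j + j j j\right) = 4 \left(j + j j^{2}\right) = 4 \left(j + j^{3}\right) = 4 j + 4 j^{3}$)
$95 + z{\left(4,T{\left(3 \right)} \right)} 39 = 95 + \left(4 + 4 \cdot 3 \left(1 + 3^{2}\right)\right) 39 = 95 + \left(4 + 4 \cdot 3 \left(1 + 9\right)\right) 39 = 95 + \left(4 + 4 \cdot 3 \cdot 10\right) 39 = 95 + \left(4 + 120\right) 39 = 95 + 124 \cdot 39 = 95 + 4836 = 4931$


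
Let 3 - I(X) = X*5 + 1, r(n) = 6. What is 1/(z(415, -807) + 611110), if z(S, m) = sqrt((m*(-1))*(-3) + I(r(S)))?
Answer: 611110/373455434549 - I*sqrt(2449)/373455434549 ≈ 1.6364e-6 - 1.3251e-10*I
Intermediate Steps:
I(X) = 2 - 5*X (I(X) = 3 - (X*5 + 1) = 3 - (5*X + 1) = 3 - (1 + 5*X) = 3 + (-1 - 5*X) = 2 - 5*X)
z(S, m) = sqrt(-28 + 3*m) (z(S, m) = sqrt((m*(-1))*(-3) + (2 - 5*6)) = sqrt(-m*(-3) + (2 - 30)) = sqrt(3*m - 28) = sqrt(-28 + 3*m))
1/(z(415, -807) + 611110) = 1/(sqrt(-28 + 3*(-807)) + 611110) = 1/(sqrt(-28 - 2421) + 611110) = 1/(sqrt(-2449) + 611110) = 1/(I*sqrt(2449) + 611110) = 1/(611110 + I*sqrt(2449))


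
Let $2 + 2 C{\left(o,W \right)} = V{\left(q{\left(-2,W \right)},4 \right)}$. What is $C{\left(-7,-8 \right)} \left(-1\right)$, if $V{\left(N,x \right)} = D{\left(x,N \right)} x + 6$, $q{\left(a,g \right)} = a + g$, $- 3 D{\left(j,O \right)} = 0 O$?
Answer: $-2$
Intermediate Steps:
$D{\left(j,O \right)} = 0$ ($D{\left(j,O \right)} = - \frac{0 O}{3} = \left(- \frac{1}{3}\right) 0 = 0$)
$V{\left(N,x \right)} = 6$ ($V{\left(N,x \right)} = 0 x + 6 = 0 + 6 = 6$)
$C{\left(o,W \right)} = 2$ ($C{\left(o,W \right)} = -1 + \frac{1}{2} \cdot 6 = -1 + 3 = 2$)
$C{\left(-7,-8 \right)} \left(-1\right) = 2 \left(-1\right) = -2$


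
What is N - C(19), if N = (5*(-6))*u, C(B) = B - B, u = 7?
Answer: -210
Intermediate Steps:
C(B) = 0
N = -210 (N = (5*(-6))*7 = -30*7 = -210)
N - C(19) = -210 - 1*0 = -210 + 0 = -210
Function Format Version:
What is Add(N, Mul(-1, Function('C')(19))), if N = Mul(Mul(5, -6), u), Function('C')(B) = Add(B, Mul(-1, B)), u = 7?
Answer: -210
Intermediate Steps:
Function('C')(B) = 0
N = -210 (N = Mul(Mul(5, -6), 7) = Mul(-30, 7) = -210)
Add(N, Mul(-1, Function('C')(19))) = Add(-210, Mul(-1, 0)) = Add(-210, 0) = -210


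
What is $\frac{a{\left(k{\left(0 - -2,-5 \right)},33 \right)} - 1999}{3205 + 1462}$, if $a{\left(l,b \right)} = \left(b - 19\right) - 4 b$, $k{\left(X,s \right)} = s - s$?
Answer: $- \frac{2117}{4667} \approx -0.45361$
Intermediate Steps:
$k{\left(X,s \right)} = 0$
$a{\left(l,b \right)} = -19 - 3 b$ ($a{\left(l,b \right)} = \left(-19 + b\right) - 4 b = -19 - 3 b$)
$\frac{a{\left(k{\left(0 - -2,-5 \right)},33 \right)} - 1999}{3205 + 1462} = \frac{\left(-19 - 99\right) - 1999}{3205 + 1462} = \frac{\left(-19 - 99\right) - 1999}{4667} = \left(-118 - 1999\right) \frac{1}{4667} = \left(-2117\right) \frac{1}{4667} = - \frac{2117}{4667}$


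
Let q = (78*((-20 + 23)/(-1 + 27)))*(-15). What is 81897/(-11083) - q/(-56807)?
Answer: -4653819084/629591981 ≈ -7.3918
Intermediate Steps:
q = -135 (q = (78*(3/26))*(-15) = 9*(-15) = -135)
81897/(-11083) - q/(-56807) = 81897/(-11083) - 1*(-135)/(-56807) = 81897*(-1/11083) + 135*(-1/56807) = -81897/11083 - 135/56807 = -4653819084/629591981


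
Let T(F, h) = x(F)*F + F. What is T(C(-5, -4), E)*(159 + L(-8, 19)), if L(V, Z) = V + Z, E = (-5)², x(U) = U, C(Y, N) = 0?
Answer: 0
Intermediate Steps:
E = 25
T(F, h) = F + F² (T(F, h) = F*F + F = F² + F = F + F²)
T(C(-5, -4), E)*(159 + L(-8, 19)) = (0*(1 + 0))*(159 + (-8 + 19)) = (0*1)*(159 + 11) = 0*170 = 0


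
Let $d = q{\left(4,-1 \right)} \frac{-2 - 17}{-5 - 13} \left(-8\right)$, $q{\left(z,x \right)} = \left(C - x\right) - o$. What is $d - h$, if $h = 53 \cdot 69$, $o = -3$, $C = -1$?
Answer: $- \frac{11047}{3} \approx -3682.3$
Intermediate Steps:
$h = 3657$
$q{\left(z,x \right)} = 2 - x$ ($q{\left(z,x \right)} = \left(-1 - x\right) - -3 = \left(-1 - x\right) + 3 = 2 - x$)
$d = - \frac{76}{3}$ ($d = \left(2 - -1\right) \frac{-2 - 17}{-5 - 13} \left(-8\right) = \left(2 + 1\right) \left(- \frac{19}{-18}\right) \left(-8\right) = 3 \left(\left(-19\right) \left(- \frac{1}{18}\right)\right) \left(-8\right) = 3 \cdot \frac{19}{18} \left(-8\right) = \frac{19}{6} \left(-8\right) = - \frac{76}{3} \approx -25.333$)
$d - h = - \frac{76}{3} - 3657 = - \frac{11047}{3}$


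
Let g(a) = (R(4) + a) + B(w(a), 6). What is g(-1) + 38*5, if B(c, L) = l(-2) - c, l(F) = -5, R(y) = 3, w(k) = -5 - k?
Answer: 191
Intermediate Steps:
B(c, L) = -5 - c
g(a) = 3 + 2*a (g(a) = (3 + a) + (-5 - (-5 - a)) = (3 + a) + (-5 + (5 + a)) = (3 + a) + a = 3 + 2*a)
g(-1) + 38*5 = (3 + 2*(-1)) + 38*5 = (3 - 2) + 190 = 1 + 190 = 191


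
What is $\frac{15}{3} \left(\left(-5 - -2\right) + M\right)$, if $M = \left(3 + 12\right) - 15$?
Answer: $-15$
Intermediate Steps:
$M = 0$ ($M = 15 - 15 = 0$)
$\frac{15}{3} \left(\left(-5 - -2\right) + M\right) = \frac{15}{3} \left(\left(-5 - -2\right) + 0\right) = 15 \cdot \frac{1}{3} \left(\left(-5 + 2\right) + 0\right) = 5 \left(-3 + 0\right) = 5 \left(-3\right) = -15$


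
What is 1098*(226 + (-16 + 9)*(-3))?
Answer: 271206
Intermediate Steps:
1098*(226 + (-16 + 9)*(-3)) = 1098*(226 - 7*(-3)) = 1098*(226 + 21) = 1098*247 = 271206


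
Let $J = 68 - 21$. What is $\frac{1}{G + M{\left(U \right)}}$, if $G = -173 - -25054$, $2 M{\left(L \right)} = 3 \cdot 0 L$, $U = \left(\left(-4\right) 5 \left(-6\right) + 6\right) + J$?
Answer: $\frac{1}{24881} \approx 4.0191 \cdot 10^{-5}$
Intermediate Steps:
$J = 47$ ($J = 68 - 21 = 47$)
$U = 173$ ($U = \left(\left(-4\right) 5 \left(-6\right) + 6\right) + 47 = \left(\left(-20\right) \left(-6\right) + 6\right) + 47 = \left(120 + 6\right) + 47 = 126 + 47 = 173$)
$M{\left(L \right)} = 0$ ($M{\left(L \right)} = \frac{3 \cdot 0 L}{2} = \frac{0 L}{2} = \frac{1}{2} \cdot 0 = 0$)
$G = 24881$ ($G = -173 + 25054 = 24881$)
$\frac{1}{G + M{\left(U \right)}} = \frac{1}{24881 + 0} = \frac{1}{24881}$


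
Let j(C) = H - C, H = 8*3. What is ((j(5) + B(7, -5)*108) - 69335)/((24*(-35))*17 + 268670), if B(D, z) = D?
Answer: -6856/25439 ≈ -0.26951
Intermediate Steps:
H = 24
j(C) = 24 - C
((j(5) + B(7, -5)*108) - 69335)/((24*(-35))*17 + 268670) = (((24 - 1*5) + 7*108) - 69335)/((24*(-35))*17 + 268670) = (((24 - 5) + 756) - 69335)/(-840*17 + 268670) = ((19 + 756) - 69335)/(-14280 + 268670) = (775 - 69335)/254390 = -68560*1/254390 = -6856/25439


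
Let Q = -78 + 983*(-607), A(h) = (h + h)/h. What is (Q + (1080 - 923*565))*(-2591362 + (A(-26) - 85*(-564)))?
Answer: 2841442695080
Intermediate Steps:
A(h) = 2 (A(h) = (2*h)/h = 2)
Q = -596759 (Q = -78 - 596681 = -596759)
(Q + (1080 - 923*565))*(-2591362 + (A(-26) - 85*(-564))) = (-596759 + (1080 - 923*565))*(-2591362 + (2 - 85*(-564))) = (-596759 + (1080 - 521495))*(-2591362 + (2 + 47940)) = (-596759 - 520415)*(-2591362 + 47942) = -1117174*(-2543420) = 2841442695080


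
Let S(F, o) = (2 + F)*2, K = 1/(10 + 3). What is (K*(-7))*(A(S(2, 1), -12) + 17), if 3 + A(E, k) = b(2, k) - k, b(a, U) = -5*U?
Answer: -602/13 ≈ -46.308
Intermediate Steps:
K = 1/13 ≈ 0.076923
S(F, o) = 4 + 2*F
A(E, k) = -3 - 6*k (A(E, k) = -3 + (-5*k - k) = -3 - 6*k)
(K*(-7))*(A(S(2, 1), -12) + 17) = ((1/13)*(-7))*((-3 - 6*(-12)) + 17) = -7*((-3 + 72) + 17)/13 = -7*(69 + 17)/13 = -7/13*86 = -602/13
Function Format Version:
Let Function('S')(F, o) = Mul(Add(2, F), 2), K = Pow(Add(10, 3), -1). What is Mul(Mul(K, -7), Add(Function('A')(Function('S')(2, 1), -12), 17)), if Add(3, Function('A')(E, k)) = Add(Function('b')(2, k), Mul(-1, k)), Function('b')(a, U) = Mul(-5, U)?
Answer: Rational(-602, 13) ≈ -46.308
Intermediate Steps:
K = Rational(1, 13) (K = Pow(13, -1) = Rational(1, 13) ≈ 0.076923)
Function('S')(F, o) = Add(4, Mul(2, F))
Function('A')(E, k) = Add(-3, Mul(-6, k)) (Function('A')(E, k) = Add(-3, Add(Mul(-5, k), Mul(-1, k))) = Add(-3, Mul(-6, k)))
Mul(Mul(K, -7), Add(Function('A')(Function('S')(2, 1), -12), 17)) = Mul(Mul(Rational(1, 13), -7), Add(Add(-3, Mul(-6, -12)), 17)) = Mul(Rational(-7, 13), Add(Add(-3, 72), 17)) = Mul(Rational(-7, 13), Add(69, 17)) = Mul(Rational(-7, 13), 86) = Rational(-602, 13)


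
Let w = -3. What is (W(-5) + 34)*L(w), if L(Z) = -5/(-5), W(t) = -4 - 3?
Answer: 27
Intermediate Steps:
W(t) = -7
L(Z) = 1 (L(Z) = -5*(-1/5) = 1)
(W(-5) + 34)*L(w) = (-7 + 34)*1 = 27*1 = 27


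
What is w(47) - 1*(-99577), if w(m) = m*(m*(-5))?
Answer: 88532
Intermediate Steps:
w(m) = -5*m**2 (w(m) = m*(-5*m) = -5*m**2)
w(47) - 1*(-99577) = -5*47**2 - 1*(-99577) = -5*2209 + 99577 = -11045 + 99577 = 88532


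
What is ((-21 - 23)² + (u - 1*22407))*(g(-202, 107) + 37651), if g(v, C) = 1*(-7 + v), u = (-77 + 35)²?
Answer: -700427494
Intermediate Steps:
u = 1764 (u = (-42)² = 1764)
g(v, C) = -7 + v
((-21 - 23)² + (u - 1*22407))*(g(-202, 107) + 37651) = ((-21 - 23)² + (1764 - 1*22407))*((-7 - 202) + 37651) = ((-44)² + (1764 - 22407))*(-209 + 37651) = (1936 - 20643)*37442 = -18707*37442 = -700427494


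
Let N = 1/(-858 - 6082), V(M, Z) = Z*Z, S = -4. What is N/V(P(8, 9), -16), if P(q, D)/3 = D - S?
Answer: -1/1776640 ≈ -5.6286e-7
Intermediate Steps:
P(q, D) = 12 + 3*D (P(q, D) = 3*(D - 1*(-4)) = 3*(D + 4) = 3*(4 + D) = 12 + 3*D)
V(M, Z) = Z**2
N = -1/6940 (N = 1/(-6940) = -1/6940 ≈ -0.00014409)
N/V(P(8, 9), -16) = -1/(6940*((-16)**2)) = -1/6940/256 = -1/6940*1/256 = -1/1776640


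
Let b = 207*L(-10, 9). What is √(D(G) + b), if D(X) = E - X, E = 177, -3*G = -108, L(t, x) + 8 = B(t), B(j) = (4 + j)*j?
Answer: √10905 ≈ 104.43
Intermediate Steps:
B(j) = j*(4 + j)
L(t, x) = -8 + t*(4 + t)
G = 36 (G = -⅓*(-108) = 36)
b = 10764 (b = 207*(-8 - 10*(4 - 10)) = 207*(-8 - 10*(-6)) = 207*(-8 + 60) = 207*52 = 10764)
D(X) = 177 - X
√(D(G) + b) = √((177 - 1*36) + 10764) = √((177 - 36) + 10764) = √(141 + 10764) = √10905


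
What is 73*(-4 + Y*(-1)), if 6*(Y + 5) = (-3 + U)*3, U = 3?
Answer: 73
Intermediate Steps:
Y = -5 (Y = -5 + ((-3 + 3)*3)/6 = -5 + (0*3)/6 = -5 + (1/6)*0 = -5 + 0 = -5)
73*(-4 + Y*(-1)) = 73*(-4 - 5*(-1)) = 73*(-4 + 5) = 73*1 = 73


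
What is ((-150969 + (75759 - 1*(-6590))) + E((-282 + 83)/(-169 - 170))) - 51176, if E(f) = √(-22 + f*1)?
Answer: -119796 + I*√2460801/339 ≈ -1.198e+5 + 4.6274*I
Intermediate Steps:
E(f) = √(-22 + f)
((-150969 + (75759 - 1*(-6590))) + E((-282 + 83)/(-169 - 170))) - 51176 = ((-150969 + (75759 - 1*(-6590))) + √(-22 + (-282 + 83)/(-169 - 170))) - 51176 = ((-150969 + (75759 + 6590)) + √(-22 - 199/(-339))) - 51176 = ((-150969 + 82349) + √(-22 - 199*(-1/339))) - 51176 = (-68620 + √(-22 + 199/339)) - 51176 = (-68620 + √(-7259/339)) - 51176 = (-68620 + I*√2460801/339) - 51176 = -119796 + I*√2460801/339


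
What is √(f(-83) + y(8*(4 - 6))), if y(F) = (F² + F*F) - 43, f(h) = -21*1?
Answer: 8*√7 ≈ 21.166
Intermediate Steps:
f(h) = -21
y(F) = -43 + 2*F² (y(F) = (F² + F²) - 43 = 2*F² - 43 = -43 + 2*F²)
√(f(-83) + y(8*(4 - 6))) = √(-21 + (-43 + 2*(8*(4 - 6))²)) = √(-21 + (-43 + 2*(8*(-2))²)) = √(-21 + (-43 + 2*(-16)²)) = √(-21 + (-43 + 2*256)) = √(-21 + (-43 + 512)) = √(-21 + 469) = √448 = 8*√7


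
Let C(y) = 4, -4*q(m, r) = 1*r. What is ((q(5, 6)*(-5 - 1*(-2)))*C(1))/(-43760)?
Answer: -9/21880 ≈ -0.00041133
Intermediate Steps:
q(m, r) = -r/4
((q(5, 6)*(-5 - 1*(-2)))*C(1))/(-43760) = (((-1/4*6)*(-5 - 1*(-2)))*4)/(-43760) = (-3*(-5 + 2)/2*4)*(-1/43760) = (-3/2*(-3)*4)*(-1/43760) = ((9/2)*4)*(-1/43760) = 18*(-1/43760) = -9/21880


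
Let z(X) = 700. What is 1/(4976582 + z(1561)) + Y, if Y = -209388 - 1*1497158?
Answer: -8493960687971/4977282 ≈ -1.7065e+6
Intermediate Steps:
Y = -1706546 (Y = -209388 - 1497158 = -1706546)
1/(4976582 + z(1561)) + Y = 1/(4976582 + 700) - 1706546 = 1/4977282 - 1706546 = -8493960687971/4977282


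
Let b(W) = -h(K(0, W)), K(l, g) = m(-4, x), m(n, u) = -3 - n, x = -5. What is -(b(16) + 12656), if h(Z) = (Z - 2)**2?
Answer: -12655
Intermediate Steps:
K(l, g) = 1 (K(l, g) = -3 - 1*(-4) = -3 + 4 = 1)
h(Z) = (-2 + Z)**2
b(W) = -1 (b(W) = -(-2 + 1)**2 = -1*(-1)**2 = -1*1 = -1)
-(b(16) + 12656) = -(-1 + 12656) = -1*12655 = -12655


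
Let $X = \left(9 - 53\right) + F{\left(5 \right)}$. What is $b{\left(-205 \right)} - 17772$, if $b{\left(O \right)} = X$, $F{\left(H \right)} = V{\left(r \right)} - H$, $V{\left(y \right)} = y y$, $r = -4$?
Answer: $-17805$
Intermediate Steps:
$V{\left(y \right)} = y^{2}$
$F{\left(H \right)} = 16 - H$ ($F{\left(H \right)} = \left(-4\right)^{2} - H = 16 - H$)
$X = -33$ ($X = \left(9 - 53\right) + \left(16 - 5\right) = -44 + \left(16 - 5\right) = -44 + 11 = -33$)
$b{\left(O \right)} = -33$
$b{\left(-205 \right)} - 17772 = -33 - 17772 = -17805$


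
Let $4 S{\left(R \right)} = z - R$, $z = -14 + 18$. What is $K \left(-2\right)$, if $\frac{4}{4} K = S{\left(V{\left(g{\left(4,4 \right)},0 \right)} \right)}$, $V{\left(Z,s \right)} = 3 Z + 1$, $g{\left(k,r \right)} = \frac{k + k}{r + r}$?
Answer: $0$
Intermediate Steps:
$g{\left(k,r \right)} = \frac{k}{r}$ ($g{\left(k,r \right)} = \frac{2 k}{2 r} = 2 k \frac{1}{2 r} = \frac{k}{r}$)
$z = 4$
$V{\left(Z,s \right)} = 1 + 3 Z$
$S{\left(R \right)} = 1 - \frac{R}{4}$ ($S{\left(R \right)} = \frac{4 - R}{4} = 1 - \frac{R}{4}$)
$K = 0$ ($K = 1 - \frac{1 + 3 \cdot \frac{4}{4}}{4} = 1 - \frac{1 + 3 \cdot 4 \cdot \frac{1}{4}}{4} = 1 - \frac{1 + 3 \cdot 1}{4} = 1 - \frac{1 + 3}{4} = 1 - 1 = 0$)
$K \left(-2\right) = 0 \left(-2\right) = 0$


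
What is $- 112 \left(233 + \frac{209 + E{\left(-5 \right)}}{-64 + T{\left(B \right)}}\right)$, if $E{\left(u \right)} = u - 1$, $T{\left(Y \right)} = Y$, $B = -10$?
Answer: $- \frac{954184}{37} \approx -25789.0$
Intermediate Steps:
$E{\left(u \right)} = -1 + u$ ($E{\left(u \right)} = u - 1 = -1 + u$)
$- 112 \left(233 + \frac{209 + E{\left(-5 \right)}}{-64 + T{\left(B \right)}}\right) = - 112 \left(233 + \frac{209 - 6}{-64 - 10}\right) = - 112 \left(233 + \frac{209 - 6}{-74}\right) = - 112 \left(233 + 203 \left(- \frac{1}{74}\right)\right) = - 112 \left(233 - \frac{203}{74}\right) = \left(-112\right) \frac{17039}{74} = - \frac{954184}{37}$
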